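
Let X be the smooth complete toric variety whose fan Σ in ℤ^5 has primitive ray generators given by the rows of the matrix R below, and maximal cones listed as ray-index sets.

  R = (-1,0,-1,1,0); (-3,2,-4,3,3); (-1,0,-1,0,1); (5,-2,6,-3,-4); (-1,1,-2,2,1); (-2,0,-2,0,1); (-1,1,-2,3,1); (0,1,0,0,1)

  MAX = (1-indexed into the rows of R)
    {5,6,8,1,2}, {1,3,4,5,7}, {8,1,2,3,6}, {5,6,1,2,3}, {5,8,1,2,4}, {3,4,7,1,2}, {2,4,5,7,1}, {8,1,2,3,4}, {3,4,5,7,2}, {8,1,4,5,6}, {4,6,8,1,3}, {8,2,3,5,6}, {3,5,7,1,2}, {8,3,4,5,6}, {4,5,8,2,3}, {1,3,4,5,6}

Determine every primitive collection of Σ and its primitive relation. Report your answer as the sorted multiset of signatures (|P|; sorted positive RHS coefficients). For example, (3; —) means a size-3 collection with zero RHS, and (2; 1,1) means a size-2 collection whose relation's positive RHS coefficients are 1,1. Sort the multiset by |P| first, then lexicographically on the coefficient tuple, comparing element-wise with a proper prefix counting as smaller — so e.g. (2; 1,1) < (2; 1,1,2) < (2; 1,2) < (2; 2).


Δ(Σ) — 8 vertices, 5 min non-faces:

  {6,7}:  v_{6} + v_{7} = v_{1} + v_{3} + v_{5} ; sig = (2; 1,1,1)
  {7,8}:  v_{7} + v_{8} = 2·v_{2} + v_{4} ; sig = (2; 1,2)
  {2,4,6}:  v_{2} + v_{4} + v_{6} = 0 ; sig = (3; —)
  {1,3,5,8}:  v_{1} + v_{3} + v_{5} + v_{8} = v_{2} ; sig = (4; 1)
  {1,2,3,4,5}:  v_{1} + v_{2} + v_{3} + v_{4} + v_{5} = v_{7} ; sig = (5; 1)

Hence PRS(X_Σ) =
[(2; 1,1,1), (2; 1,2), (3; —), (4; 1), (5; 1)]


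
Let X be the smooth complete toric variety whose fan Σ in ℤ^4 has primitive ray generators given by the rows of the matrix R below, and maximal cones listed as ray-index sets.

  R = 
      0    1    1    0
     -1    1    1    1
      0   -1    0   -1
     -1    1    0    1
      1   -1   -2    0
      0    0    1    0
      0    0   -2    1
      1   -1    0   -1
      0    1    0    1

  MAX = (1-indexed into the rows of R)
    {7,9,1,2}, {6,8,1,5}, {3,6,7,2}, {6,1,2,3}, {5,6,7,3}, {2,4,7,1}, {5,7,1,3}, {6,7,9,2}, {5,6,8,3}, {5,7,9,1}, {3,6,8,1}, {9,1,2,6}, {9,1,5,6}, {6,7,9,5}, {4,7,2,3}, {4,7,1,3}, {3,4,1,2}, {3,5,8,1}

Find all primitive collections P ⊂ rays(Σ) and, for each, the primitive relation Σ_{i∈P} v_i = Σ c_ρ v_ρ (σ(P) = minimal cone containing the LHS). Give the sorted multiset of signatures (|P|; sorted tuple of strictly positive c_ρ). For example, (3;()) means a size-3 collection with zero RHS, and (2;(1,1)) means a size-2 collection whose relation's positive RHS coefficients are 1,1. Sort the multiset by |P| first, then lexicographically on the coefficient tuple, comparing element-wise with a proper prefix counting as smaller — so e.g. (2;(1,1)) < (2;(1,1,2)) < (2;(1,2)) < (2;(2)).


Δ(Σ) — 9 vertices, 12 min non-faces:

  P = {3,9}:  v_{3} + v_{9} = 0  ⇒ sig = (2;())
  P = {4,8}:  v_{4} + v_{8} = 0  ⇒ sig = (2;())
  P = {2,8}:  v_{2} + v_{8} = v_{6}  ⇒ sig = (2;(1))
  P = {4,5}:  v_{4} + v_{5} = v_{7}  ⇒ sig = (2;(1))
  P = {4,6}:  v_{4} + v_{6} = v_{2}  ⇒ sig = (2;(1))
  P = {7,8}:  v_{7} + v_{8} = v_{5}  ⇒ sig = (2;(1))
  P = {2,5}:  v_{2} + v_{5} = v_{6} + v_{7}  ⇒ sig = (2;(1,1))
  P = {4,9}:  v_{4} + v_{9} = v_{1} + v_{2} + v_{7}  ⇒ sig = (2;(1,1,1))
  P = {8,9}:  v_{8} + v_{9} = v_{1} + v_{5} + v_{6}  ⇒ sig = (2;(1,1,1))
  P = {1,6,7}:  v_{1} + v_{6} + v_{7} = v_{9}  ⇒ sig = (3;(1))
  P = {1,2,3,7}:  v_{1} + v_{2} + v_{3} + v_{7} = v_{4}  ⇒ sig = (4;(1))
  P = {1,3,5,6}:  v_{1} + v_{3} + v_{5} + v_{6} = v_{8}  ⇒ sig = (4;(1))

Signatures (|P|; sorted positive RHS coefficients), sorted:
    |P|=2: 9 collections, coeffs (), (), (1), (1), (1), (1), (1,1), (1,1,1), (1,1,1)
    |P|=3: 1 collection, coeffs (1)
    |P|=4: 2 collections, coeffs (1), (1)


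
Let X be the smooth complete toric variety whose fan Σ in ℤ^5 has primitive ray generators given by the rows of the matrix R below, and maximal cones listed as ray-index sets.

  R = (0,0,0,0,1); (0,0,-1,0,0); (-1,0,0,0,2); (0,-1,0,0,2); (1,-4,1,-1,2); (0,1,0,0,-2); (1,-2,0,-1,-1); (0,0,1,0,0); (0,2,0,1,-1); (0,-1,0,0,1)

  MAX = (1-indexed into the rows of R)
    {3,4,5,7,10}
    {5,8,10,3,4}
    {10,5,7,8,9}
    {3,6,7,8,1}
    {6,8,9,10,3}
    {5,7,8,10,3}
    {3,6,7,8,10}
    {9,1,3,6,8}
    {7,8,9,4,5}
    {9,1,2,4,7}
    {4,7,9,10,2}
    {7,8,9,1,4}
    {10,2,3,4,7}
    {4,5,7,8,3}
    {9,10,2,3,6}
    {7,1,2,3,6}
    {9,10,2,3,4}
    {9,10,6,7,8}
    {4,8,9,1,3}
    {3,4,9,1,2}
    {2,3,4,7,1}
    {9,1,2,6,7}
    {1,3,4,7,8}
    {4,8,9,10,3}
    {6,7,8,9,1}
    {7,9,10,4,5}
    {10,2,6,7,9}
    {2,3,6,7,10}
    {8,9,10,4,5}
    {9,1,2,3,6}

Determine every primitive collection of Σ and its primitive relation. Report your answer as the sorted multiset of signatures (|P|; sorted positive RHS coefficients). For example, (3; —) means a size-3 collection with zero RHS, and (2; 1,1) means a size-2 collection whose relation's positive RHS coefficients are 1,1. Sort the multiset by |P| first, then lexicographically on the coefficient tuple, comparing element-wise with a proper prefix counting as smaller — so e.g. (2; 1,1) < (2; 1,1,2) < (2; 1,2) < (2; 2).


|primitive collections| = 9. Relations:

  {2,8}:  v_{2} + v_{8} = 0 — sig = (2; —)
  {4,6}:  v_{4} + v_{6} = 0 — sig = (2; —)
  {1,10}:  v_{1} + v_{10} = v_{4} — sig = (2; 1)
  {2,5}:  v_{2} + v_{5} = v_{4} + v_{7} + v_{10} — sig = (2; 1,1,1)
  {5,6}:  v_{5} + v_{6} = v_{7} + v_{8} + v_{10} — sig = (2; 1,1,1)
  {1,5}:  v_{1} + v_{5} = 2·v_{4} + v_{7} + v_{8} — sig = (2; 1,1,2)
  {3,7,9}:  v_{3} + v_{7} + v_{9} = 0 — sig = (3; —)
  {3,5,9}:  v_{3} + v_{5} + v_{9} = v_{4} + v_{8} + v_{10} — sig = (3; 1,1,1)
  {4,7,8,10}:  v_{4} + v_{7} + v_{8} + v_{10} = v_{5} — sig = (4; 1)

so the primitive-relation signature multiset is
{ (2; —) ×2,  (2; 1),  (2; 1,1,1) ×2,  (2; 1,1,2),  (3; —),  (3; 1,1,1),  (4; 1) }


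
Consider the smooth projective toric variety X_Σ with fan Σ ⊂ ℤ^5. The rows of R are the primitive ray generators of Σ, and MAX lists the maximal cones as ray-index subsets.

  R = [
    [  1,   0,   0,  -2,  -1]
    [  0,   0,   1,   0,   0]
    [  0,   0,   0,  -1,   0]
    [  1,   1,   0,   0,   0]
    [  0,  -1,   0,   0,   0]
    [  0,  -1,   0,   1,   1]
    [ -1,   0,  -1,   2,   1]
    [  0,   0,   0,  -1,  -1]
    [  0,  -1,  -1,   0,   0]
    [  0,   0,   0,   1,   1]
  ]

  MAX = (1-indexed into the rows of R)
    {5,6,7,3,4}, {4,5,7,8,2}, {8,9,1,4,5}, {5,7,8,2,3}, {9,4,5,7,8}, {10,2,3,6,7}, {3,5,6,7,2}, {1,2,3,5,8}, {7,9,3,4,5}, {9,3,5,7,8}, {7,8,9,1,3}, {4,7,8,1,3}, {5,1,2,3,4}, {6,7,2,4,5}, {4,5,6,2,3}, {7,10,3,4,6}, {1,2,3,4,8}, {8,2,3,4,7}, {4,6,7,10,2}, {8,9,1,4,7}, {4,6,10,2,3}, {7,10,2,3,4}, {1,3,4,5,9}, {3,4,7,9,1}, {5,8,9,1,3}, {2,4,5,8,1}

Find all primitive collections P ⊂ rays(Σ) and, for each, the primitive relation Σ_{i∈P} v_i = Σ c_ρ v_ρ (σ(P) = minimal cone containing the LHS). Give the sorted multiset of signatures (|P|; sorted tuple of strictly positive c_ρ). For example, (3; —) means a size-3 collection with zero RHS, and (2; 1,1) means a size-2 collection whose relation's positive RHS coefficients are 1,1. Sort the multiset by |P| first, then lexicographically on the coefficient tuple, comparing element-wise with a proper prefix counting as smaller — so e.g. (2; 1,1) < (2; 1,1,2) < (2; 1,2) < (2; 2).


14 collections generate NE(X_Σ); each relation:

  P={8,10}:  v_{8} + v_{10} = 0 — sig = (2; —)
  P={2,9}:  v_{2} + v_{9} = v_{5} — sig = (2; 1)
  P={5,10}:  v_{5} + v_{10} = v_{6} — sig = (2; 1)
  P={6,8}:  v_{6} + v_{8} = v_{5} — sig = (2; 1)
  P={1,10}:  v_{1} + v_{10} = v_{3} + v_{4} + v_{5} — sig = (2; 1,1,1)
  P={9,10}:  v_{9} + v_{10} = v_{3} + v_{4} + 2·v_{5} + v_{7} — sig = (2; 1,1,1,2)
  P={6,9}:  v_{6} + v_{9} = v_{3} + v_{4} + 3·v_{5} + v_{7} — sig = (2; 1,1,1,3)
  P={1,6}:  v_{1} + v_{6} = v_{3} + v_{4} + 2·v_{5} — sig = (2; 1,1,2)
  P={1,2,7}:  v_{1} + v_{2} + v_{7} = 0 — sig = (3; —)
  P={1,5,7}:  v_{1} + v_{5} + v_{7} = v_{9} — sig = (3; 1)
  P={3,4,5,8}:  v_{3} + v_{4} + v_{5} + v_{8} = v_{1} — sig = (4; 1)
  P={3,4,8,9}:  v_{3} + v_{4} + v_{8} + v_{9} = 2·v_{1} + v_{7} — sig = (4; 1,2)
  P={2,3,4,5,7}:  v_{2} + v_{3} + v_{4} + v_{5} + v_{7} = v_{10} — sig = (5; 1)
  P={2,3,4,6,7}:  v_{2} + v_{3} + v_{4} + v_{6} + v_{7} = 2·v_{10} — sig = (5; 2)

Sorted signature multiset PRS(X):
{ (2; —),  (2; 1) ×3,  (2; 1,1,1),  (2; 1,1,1,2),  (2; 1,1,1,3),  (2; 1,1,2),  (3; —),  (3; 1),  (4; 1),  (4; 1,2),  (5; 1),  (5; 2) }


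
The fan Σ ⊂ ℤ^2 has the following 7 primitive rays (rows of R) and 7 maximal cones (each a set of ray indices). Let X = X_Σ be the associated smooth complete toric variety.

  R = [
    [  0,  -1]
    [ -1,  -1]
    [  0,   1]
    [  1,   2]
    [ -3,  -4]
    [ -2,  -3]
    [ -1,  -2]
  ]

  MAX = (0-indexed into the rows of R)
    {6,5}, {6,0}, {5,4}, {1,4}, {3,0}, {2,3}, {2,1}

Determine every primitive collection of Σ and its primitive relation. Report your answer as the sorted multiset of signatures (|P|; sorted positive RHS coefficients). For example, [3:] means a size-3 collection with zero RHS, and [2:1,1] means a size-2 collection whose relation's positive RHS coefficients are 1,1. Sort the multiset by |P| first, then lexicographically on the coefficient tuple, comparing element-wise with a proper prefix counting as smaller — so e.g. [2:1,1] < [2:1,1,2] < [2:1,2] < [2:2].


14 minimal non-faces of Δ(Σ) (on 7 rays):

  {0,2}:  v_{0} + v_{2} = 0  ⟹  sig = [2:]
  {3,6}:  v_{3} + v_{6} = 0  ⟹  sig = [2:]
  {0,1}:  v_{0} + v_{1} = v_{6}  ⟹  sig = [2:1]
  {1,3}:  v_{1} + v_{3} = v_{2}  ⟹  sig = [2:1]
  {1,5}:  v_{1} + v_{5} = v_{4}  ⟹  sig = [2:1]
  {1,6}:  v_{1} + v_{6} = v_{5}  ⟹  sig = [2:1]
  {2,6}:  v_{2} + v_{6} = v_{1}  ⟹  sig = [2:1]
  {3,5}:  v_{3} + v_{5} = v_{1}  ⟹  sig = [2:1]
  {0,4}:  v_{0} + v_{4} = v_{5} + v_{6}  ⟹  sig = [2:1,1]
  {0,5}:  v_{0} + v_{5} = 2·v_{6}  ⟹  sig = [2:2]
  {2,5}:  v_{2} + v_{5} = 2·v_{1}  ⟹  sig = [2:2]
  {3,4}:  v_{3} + v_{4} = 2·v_{1}  ⟹  sig = [2:2]
  {4,6}:  v_{4} + v_{6} = 2·v_{5}  ⟹  sig = [2:2]
  {2,4}:  v_{2} + v_{4} = 3·v_{1}  ⟹  sig = [2:3]

Hence PRS(X_Σ) =
{ [2:] ×2,  [2:1] ×6,  [2:1,1],  [2:2] ×4,  [2:3] }


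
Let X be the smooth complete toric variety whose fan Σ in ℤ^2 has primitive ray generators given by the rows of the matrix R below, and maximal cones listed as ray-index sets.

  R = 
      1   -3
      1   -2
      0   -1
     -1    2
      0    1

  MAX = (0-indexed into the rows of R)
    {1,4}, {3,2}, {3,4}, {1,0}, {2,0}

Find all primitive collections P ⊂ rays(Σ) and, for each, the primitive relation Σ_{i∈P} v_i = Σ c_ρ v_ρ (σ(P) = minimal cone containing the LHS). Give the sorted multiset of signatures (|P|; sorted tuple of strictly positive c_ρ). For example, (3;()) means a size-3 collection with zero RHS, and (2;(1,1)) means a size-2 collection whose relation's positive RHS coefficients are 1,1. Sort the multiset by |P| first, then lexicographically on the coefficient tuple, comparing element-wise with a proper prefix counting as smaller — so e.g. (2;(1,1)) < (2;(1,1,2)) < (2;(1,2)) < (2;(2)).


5 minimal non-faces of Δ(Σ) (on 5 rays):

  P={1,3}:  v_{1} + v_{3} = 0  →  sig = (2;())
  P={2,4}:  v_{2} + v_{4} = 0  →  sig = (2;())
  P={0,3}:  v_{0} + v_{3} = v_{2}  →  sig = (2;(1))
  P={0,4}:  v_{0} + v_{4} = v_{1}  →  sig = (2;(1))
  P={1,2}:  v_{1} + v_{2} = v_{0}  →  sig = (2;(1))

Sorted signature multiset PRS(X):
{ (2;()) ×2,  (2;(1)) ×3 }


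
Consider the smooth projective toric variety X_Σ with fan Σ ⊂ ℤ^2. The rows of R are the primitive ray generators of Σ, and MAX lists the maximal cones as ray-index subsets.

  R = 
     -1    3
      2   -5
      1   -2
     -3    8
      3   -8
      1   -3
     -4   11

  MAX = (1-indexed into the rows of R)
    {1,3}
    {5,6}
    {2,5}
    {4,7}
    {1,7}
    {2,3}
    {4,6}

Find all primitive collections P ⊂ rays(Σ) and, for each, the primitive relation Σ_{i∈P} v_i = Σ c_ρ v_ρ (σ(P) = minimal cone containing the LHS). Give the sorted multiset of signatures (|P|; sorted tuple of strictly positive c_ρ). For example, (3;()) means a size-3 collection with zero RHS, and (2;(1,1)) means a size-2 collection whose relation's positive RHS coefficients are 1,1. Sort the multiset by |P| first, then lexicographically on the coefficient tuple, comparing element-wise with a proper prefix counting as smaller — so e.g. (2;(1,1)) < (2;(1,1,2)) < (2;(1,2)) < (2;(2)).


14 collections generate NE(X_Σ); each relation:

  • {1,6}:  v_{1} + v_{6} = 0  ⟹  sig = (2;())
  • {4,5}:  v_{4} + v_{5} = 0  ⟹  sig = (2;())
  • {1,2}:  v_{1} + v_{2} = v_{3}  ⟹  sig = (2;(1))
  • {1,4}:  v_{1} + v_{4} = v_{7}  ⟹  sig = (2;(1))
  • {1,5}:  v_{1} + v_{5} = v_{2}  ⟹  sig = (2;(1))
  • {2,4}:  v_{2} + v_{4} = v_{1}  ⟹  sig = (2;(1))
  • {2,6}:  v_{2} + v_{6} = v_{5}  ⟹  sig = (2;(1))
  • {3,6}:  v_{3} + v_{6} = v_{2}  ⟹  sig = (2;(1))
  • {5,7}:  v_{5} + v_{7} = v_{1}  ⟹  sig = (2;(1))
  • {6,7}:  v_{6} + v_{7} = v_{4}  ⟹  sig = (2;(1))
  • {2,7}:  v_{2} + v_{7} = 2·v_{1}  ⟹  sig = (2;(2))
  • {3,4}:  v_{3} + v_{4} = 2·v_{1}  ⟹  sig = (2;(2))
  • {3,5}:  v_{3} + v_{5} = 2·v_{2}  ⟹  sig = (2;(2))
  • {3,7}:  v_{3} + v_{7} = 3·v_{1}  ⟹  sig = (2;(3))

so the primitive-relation signature multiset is
    |P|=2: 14 collections, coeffs (), (), (1), (1), (1), (1), (1), (1), (1), (1), (2), (2), (2), (3)


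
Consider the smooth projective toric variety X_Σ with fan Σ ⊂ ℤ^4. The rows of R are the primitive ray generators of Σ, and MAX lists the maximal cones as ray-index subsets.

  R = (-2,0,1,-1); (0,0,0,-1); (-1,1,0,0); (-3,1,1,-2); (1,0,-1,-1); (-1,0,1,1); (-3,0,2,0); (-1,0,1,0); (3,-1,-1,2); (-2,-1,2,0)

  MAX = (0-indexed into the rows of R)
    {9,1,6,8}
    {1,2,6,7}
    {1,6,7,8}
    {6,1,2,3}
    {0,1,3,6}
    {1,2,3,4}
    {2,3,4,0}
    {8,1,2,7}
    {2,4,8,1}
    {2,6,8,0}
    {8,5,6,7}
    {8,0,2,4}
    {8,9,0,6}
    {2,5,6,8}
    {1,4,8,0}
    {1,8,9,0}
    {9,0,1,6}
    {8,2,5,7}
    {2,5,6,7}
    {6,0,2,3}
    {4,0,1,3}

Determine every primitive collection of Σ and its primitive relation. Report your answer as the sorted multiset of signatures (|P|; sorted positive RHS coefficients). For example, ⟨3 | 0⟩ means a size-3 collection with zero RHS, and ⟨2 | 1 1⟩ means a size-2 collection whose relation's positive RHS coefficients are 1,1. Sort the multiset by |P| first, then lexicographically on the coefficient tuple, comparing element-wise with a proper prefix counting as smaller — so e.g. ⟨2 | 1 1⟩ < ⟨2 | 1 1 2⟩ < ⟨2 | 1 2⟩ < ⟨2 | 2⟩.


|primitive collections| = 18. Relations:

  {3,8}:  v_{3} + v_{8} = 0  so sig = ⟨2 | 0⟩
  {4,5}:  v_{4} + v_{5} = 0  so sig = ⟨2 | 0⟩
  {0,5}:  v_{0} + v_{5} = v_{6}  so sig = ⟨2 | 1⟩
  {1,5}:  v_{1} + v_{5} = v_{7}  so sig = ⟨2 | 1⟩
  {2,9}:  v_{2} + v_{9} = v_{6}  so sig = ⟨2 | 1⟩
  {4,6}:  v_{4} + v_{6} = v_{0}  so sig = ⟨2 | 1⟩
  {4,7}:  v_{4} + v_{7} = v_{1}  so sig = ⟨2 | 1⟩
  {0,7}:  v_{0} + v_{7} = v_{1} + v_{6}  so sig = ⟨2 | 1 1⟩
  {3,5}:  v_{3} + v_{5} = v_{1} + v_{2} + v_{6}  so sig = ⟨2 | 1 1 1⟩
  {3,9}:  v_{3} + v_{9} = v_{0} + v_{1} + v_{6}  so sig = ⟨2 | 1 1 1⟩
  {3,7}:  v_{3} + v_{7} = 2·v_{1} + v_{2} + v_{6}  so sig = ⟨2 | 1 1 2⟩
  {4,9}:  v_{4} + v_{9} = 2·v_{0} + v_{1} + v_{8}  so sig = ⟨2 | 1 1 2⟩
  {5,9}:  v_{5} + v_{9} = v_{1} + 2·v_{6} + v_{8}  so sig = ⟨2 | 1 1 2⟩
  {7,9}:  v_{7} + v_{9} = 2·v_{1} + 2·v_{6} + v_{8}  so sig = ⟨2 | 1 2 2⟩
  {0,1,2}:  v_{0} + v_{1} + v_{2} = v_{3}  so sig = ⟨3 | 1⟩
  {0,1,6,8}:  v_{0} + v_{1} + v_{6} + v_{8} = v_{9}  so sig = ⟨4 | 1⟩
  {1,2,6,8}:  v_{1} + v_{2} + v_{6} + v_{8} = v_{5}  so sig = ⟨4 | 1⟩
  {2,6,7,8}:  v_{2} + v_{6} + v_{7} + v_{8} = 2·v_{5}  so sig = ⟨4 | 2⟩

Signatures (|P|; sorted positive RHS coefficients), sorted:
    |P|=2: 14 collections, coeffs (), (), (1), (1), (1), (1), (1), (1,1), (1,1,1), (1,1,1), (1,1,2), (1,1,2), (1,1,2), (1,2,2)
    |P|=3: 1 collection, coeffs (1)
    |P|=4: 3 collections, coeffs (1), (1), (2)


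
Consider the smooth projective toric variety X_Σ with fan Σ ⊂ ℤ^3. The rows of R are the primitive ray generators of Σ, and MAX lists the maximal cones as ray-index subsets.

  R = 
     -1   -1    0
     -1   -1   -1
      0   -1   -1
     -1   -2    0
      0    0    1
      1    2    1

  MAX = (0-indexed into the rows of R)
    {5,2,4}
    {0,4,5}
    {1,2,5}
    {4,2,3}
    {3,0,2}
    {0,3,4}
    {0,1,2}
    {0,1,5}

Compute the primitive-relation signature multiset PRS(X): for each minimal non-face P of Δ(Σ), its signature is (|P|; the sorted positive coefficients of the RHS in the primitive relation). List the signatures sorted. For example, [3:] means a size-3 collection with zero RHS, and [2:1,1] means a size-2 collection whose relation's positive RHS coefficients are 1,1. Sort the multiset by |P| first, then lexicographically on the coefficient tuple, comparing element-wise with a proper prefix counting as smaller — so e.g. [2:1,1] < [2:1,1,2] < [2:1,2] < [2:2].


Minimal non-faces — 5 found among 6 rays, 8 max cones:

  P = {1,4}:  v_{1} + v_{4} = v_{0}  so sig = [2:1]
  P = {3,5}:  v_{3} + v_{5} = v_{4}  so sig = [2:1]
  P = {1,3}:  v_{1} + v_{3} = 2·v_{0} + v_{2}  so sig = [2:1,2]
  P = {0,2,5}:  v_{0} + v_{2} + v_{5} = 0  so sig = [3:]
  P = {0,2,4}:  v_{0} + v_{2} + v_{4} = v_{3}  so sig = [3:1]

Sorted signature multiset PRS(X):
    [2:1]
    [2:1]
    [2:1,2]
    [3:]
    [3:1]


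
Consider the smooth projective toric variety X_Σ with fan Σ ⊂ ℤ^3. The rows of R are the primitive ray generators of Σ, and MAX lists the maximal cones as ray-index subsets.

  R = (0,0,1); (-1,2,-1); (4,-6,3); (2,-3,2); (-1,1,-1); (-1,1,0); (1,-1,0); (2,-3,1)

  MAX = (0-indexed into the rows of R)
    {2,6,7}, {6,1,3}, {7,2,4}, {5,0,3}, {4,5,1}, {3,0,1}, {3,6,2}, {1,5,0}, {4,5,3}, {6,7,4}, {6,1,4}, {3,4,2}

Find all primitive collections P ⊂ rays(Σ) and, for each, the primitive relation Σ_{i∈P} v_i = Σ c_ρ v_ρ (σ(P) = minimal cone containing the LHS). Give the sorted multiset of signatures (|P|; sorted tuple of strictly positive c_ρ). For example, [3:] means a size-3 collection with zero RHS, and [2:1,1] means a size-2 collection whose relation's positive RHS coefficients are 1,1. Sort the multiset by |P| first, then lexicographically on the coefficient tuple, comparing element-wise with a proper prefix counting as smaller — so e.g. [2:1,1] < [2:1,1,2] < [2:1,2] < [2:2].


Δ(Σ) — 8 vertices, 14 min non-faces:

  P = {5,6}:  v_{5} + v_{6} = 0  →  sig = [2:]
  P = {0,4}:  v_{0} + v_{4} = v_{5}  →  sig = [2:1]
  P = {0,7}:  v_{0} + v_{7} = v_{3}  →  sig = [2:1]
  P = {1,7}:  v_{1} + v_{7} = v_{6}  →  sig = [2:1]
  P = {3,7}:  v_{3} + v_{7} = v_{2}  →  sig = [2:1]
  P = {0,6}:  v_{0} + v_{6} = v_{1} + v_{3}  →  sig = [2:1,1]
  P = {1,2}:  v_{1} + v_{2} = v_{3} + v_{6}  →  sig = [2:1,1]
  P = {5,7}:  v_{5} + v_{7} = v_{3} + v_{4}  →  sig = [2:1,1]
  P = {2,5}:  v_{2} + v_{5} = 2·v_{3} + v_{4}  →  sig = [2:1,2]
  P = {0,2}:  v_{0} + v_{2} = 2·v_{3}  →  sig = [2:2]
  P = {1,3,4}:  v_{1} + v_{3} + v_{4} = 0  →  sig = [3:]
  P = {1,3,5}:  v_{1} + v_{3} + v_{5} = v_{0}  →  sig = [3:1]
  P = {3,4,6}:  v_{3} + v_{4} + v_{6} = v_{7}  →  sig = [3:1]
  P = {2,4,6}:  v_{2} + v_{4} + v_{6} = 2·v_{7}  →  sig = [3:2]

Sorted signature multiset PRS(X):
    [2:]
    [2:1]
    [2:1]
    [2:1]
    [2:1]
    [2:1,1]
    [2:1,1]
    [2:1,1]
    [2:1,2]
    [2:2]
    [3:]
    [3:1]
    [3:1]
    [3:2]


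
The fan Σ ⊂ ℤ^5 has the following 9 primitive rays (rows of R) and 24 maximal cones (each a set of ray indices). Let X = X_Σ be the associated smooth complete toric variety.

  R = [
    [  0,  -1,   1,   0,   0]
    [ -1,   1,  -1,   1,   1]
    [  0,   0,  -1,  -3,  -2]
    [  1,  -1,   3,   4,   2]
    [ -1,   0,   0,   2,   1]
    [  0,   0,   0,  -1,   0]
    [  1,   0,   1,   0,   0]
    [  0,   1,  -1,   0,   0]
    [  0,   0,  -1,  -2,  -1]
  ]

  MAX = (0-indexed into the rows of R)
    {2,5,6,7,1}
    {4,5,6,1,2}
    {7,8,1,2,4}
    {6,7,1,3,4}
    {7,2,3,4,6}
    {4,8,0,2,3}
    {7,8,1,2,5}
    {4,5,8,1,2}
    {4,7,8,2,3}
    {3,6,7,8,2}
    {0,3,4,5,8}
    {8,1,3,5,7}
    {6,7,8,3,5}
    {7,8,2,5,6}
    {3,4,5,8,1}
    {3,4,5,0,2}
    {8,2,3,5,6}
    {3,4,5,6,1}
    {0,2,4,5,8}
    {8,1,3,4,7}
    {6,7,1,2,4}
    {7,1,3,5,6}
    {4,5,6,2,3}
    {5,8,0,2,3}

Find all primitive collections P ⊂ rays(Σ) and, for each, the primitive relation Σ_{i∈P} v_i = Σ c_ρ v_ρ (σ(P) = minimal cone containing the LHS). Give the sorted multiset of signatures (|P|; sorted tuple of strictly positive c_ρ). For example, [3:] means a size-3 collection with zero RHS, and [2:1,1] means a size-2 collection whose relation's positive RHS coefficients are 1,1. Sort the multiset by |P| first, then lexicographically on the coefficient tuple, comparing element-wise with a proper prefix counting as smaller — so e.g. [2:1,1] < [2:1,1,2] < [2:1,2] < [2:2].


9 minimal non-faces of Δ(Σ) (on 9 rays):

  P = {0,7}:  v_{0} + v_{7} = 0 ; sig = [2:]
  P = {0,1}:  v_{0} + v_{1} = v_{4} + v_{5} ; sig = [2:1,1]
  P = {0,6}:  v_{0} + v_{6} = v_{2} + v_{3} + v_{5} ; sig = [2:1,1,1]
  P = {4,6,8}:  v_{4} + v_{6} + v_{8} = 0 ; sig = [3:]
  P = {4,5,7}:  v_{4} + v_{5} + v_{7} = v_{1} ; sig = [3:1]
  P = {1,2,3}:  v_{1} + v_{2} + v_{3} = v_{4} + v_{6} ; sig = [3:1,1]
  P = {1,6,8}:  v_{1} + v_{6} + v_{8} = v_{5} + v_{7} ; sig = [3:1,1]
  P = {2,3,5,7}:  v_{2} + v_{3} + v_{5} + v_{7} = v_{6} ; sig = [4:1]
  P = {2,3,4,5,8}:  v_{2} + v_{3} + v_{4} + v_{5} + v_{8} = v_{0} ; sig = [5:1]

so the primitive-relation signature multiset is
    |P|=2: 3 collections, coeffs (), (1,1), (1,1,1)
    |P|=3: 4 collections, coeffs (), (1), (1,1), (1,1)
    |P|=4: 1 collection, coeffs (1)
    |P|=5: 1 collection, coeffs (1)


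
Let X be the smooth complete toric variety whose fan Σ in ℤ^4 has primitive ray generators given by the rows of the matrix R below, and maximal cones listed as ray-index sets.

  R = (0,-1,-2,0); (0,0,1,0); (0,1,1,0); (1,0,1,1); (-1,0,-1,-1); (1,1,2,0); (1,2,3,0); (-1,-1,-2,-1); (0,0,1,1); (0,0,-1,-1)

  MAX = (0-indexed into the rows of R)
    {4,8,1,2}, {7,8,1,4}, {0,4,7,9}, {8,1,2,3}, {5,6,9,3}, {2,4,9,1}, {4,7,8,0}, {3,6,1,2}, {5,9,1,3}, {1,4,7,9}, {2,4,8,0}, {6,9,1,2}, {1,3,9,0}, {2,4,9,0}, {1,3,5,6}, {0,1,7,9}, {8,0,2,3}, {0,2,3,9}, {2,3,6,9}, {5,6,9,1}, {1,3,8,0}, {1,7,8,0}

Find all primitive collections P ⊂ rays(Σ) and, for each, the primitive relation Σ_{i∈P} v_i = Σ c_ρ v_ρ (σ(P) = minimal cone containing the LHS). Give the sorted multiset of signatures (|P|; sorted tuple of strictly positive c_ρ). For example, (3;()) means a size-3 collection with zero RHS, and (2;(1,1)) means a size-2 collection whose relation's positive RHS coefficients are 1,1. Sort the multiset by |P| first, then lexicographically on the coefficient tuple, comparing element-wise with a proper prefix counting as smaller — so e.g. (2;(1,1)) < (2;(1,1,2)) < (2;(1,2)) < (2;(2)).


|primitive collections| = 17. Relations:

  {3,4}:  v_{3} + v_{4} = 0  →  sig = (2;())
  {8,9}:  v_{8} + v_{9} = 0  →  sig = (2;())
  {2,5}:  v_{2} + v_{5} = v_{6}  →  sig = (2;(1))
  {2,7}:  v_{2} + v_{7} = v_{4}  →  sig = (2;(1))
  {0,5}:  v_{0} + v_{5} = v_{3} + v_{9}  →  sig = (2;(1,1))
  {3,7}:  v_{3} + v_{7} = v_{0} + v_{1}  →  sig = (2;(1,1))
  {5,7}:  v_{5} + v_{7} = v_{1} + v_{9}  →  sig = (2;(1,1))
  {0,6}:  v_{0} + v_{6} = v_{2} + v_{3} + v_{9}  →  sig = (2;(1,1,1))
  {4,5}:  v_{4} + v_{5} = v_{1} + v_{2} + v_{9}  →  sig = (2;(1,1,1))
  {5,8}:  v_{5} + v_{8} = v_{1} + v_{2} + v_{3}  →  sig = (2;(1,1,1))
  {6,7}:  v_{6} + v_{7} = v_{1} + v_{2} + v_{9}  →  sig = (2;(1,1,1))
  {4,6}:  v_{4} + v_{6} = v_{1} + 2·v_{2} + v_{9}  →  sig = (2;(1,1,2))
  {6,8}:  v_{6} + v_{8} = v_{1} + 2·v_{2} + v_{3}  →  sig = (2;(1,1,2))
  {0,1,2}:  v_{0} + v_{1} + v_{2} = 0  →  sig = (3;())
  {0,1,4}:  v_{0} + v_{1} + v_{4} = v_{7}  →  sig = (3;(1))
  {1,2,3,9}:  v_{1} + v_{2} + v_{3} + v_{9} = v_{5}  →  sig = (4;(1))
  {1,3,6,9}:  v_{1} + v_{3} + v_{6} + v_{9} = 2·v_{5}  →  sig = (4;(2))

Signatures (|P|; sorted positive RHS coefficients), sorted:
{ (2;()) ×2,  (2;(1)) ×2,  (2;(1,1)) ×3,  (2;(1,1,1)) ×4,  (2;(1,1,2)) ×2,  (3;()),  (3;(1)),  (4;(1)),  (4;(2)) }


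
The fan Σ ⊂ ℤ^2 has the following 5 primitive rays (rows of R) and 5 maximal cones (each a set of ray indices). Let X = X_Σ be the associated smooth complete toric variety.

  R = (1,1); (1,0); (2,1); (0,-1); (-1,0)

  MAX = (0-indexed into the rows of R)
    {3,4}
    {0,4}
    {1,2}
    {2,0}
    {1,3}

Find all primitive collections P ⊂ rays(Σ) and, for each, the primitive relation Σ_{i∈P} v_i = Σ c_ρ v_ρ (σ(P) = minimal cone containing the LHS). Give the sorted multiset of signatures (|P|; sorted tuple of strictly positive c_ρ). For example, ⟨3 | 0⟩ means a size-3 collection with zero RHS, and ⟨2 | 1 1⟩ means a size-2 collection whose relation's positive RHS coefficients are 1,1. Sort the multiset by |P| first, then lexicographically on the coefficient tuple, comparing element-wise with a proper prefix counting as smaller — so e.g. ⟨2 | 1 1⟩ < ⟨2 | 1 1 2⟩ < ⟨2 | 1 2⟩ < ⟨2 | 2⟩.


Δ(Σ) — 5 vertices, 5 min non-faces:

  • {1,4}:  v_{1} + v_{4} = 0  ⟹  sig = ⟨2 | 0⟩
  • {0,1}:  v_{0} + v_{1} = v_{2}  ⟹  sig = ⟨2 | 1⟩
  • {0,3}:  v_{0} + v_{3} = v_{1}  ⟹  sig = ⟨2 | 1⟩
  • {2,4}:  v_{2} + v_{4} = v_{0}  ⟹  sig = ⟨2 | 1⟩
  • {2,3}:  v_{2} + v_{3} = 2·v_{1}  ⟹  sig = ⟨2 | 2⟩

so the primitive-relation signature multiset is
[⟨2 | 0⟩, ⟨2 | 1⟩, ⟨2 | 1⟩, ⟨2 | 1⟩, ⟨2 | 2⟩]


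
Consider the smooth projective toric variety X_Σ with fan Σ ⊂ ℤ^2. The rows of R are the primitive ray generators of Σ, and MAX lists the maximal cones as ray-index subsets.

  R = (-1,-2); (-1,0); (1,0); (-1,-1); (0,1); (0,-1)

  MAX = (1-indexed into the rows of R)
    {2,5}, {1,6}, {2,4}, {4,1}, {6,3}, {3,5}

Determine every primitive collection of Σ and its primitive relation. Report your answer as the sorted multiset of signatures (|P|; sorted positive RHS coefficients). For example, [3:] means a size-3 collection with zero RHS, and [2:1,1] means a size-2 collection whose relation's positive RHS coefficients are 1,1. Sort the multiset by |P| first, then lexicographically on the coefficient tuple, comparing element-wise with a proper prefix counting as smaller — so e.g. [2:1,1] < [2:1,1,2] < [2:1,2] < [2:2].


9 minimal non-faces of Δ(Σ) (on 6 rays):

  P = {2,3}:  v_{2} + v_{3} = 0  →  sig = [2:]
  P = {5,6}:  v_{5} + v_{6} = 0  →  sig = [2:]
  P = {1,5}:  v_{1} + v_{5} = v_{4}  →  sig = [2:1]
  P = {2,6}:  v_{2} + v_{6} = v_{4}  →  sig = [2:1]
  P = {3,4}:  v_{3} + v_{4} = v_{6}  →  sig = [2:1]
  P = {4,5}:  v_{4} + v_{5} = v_{2}  →  sig = [2:1]
  P = {4,6}:  v_{4} + v_{6} = v_{1}  →  sig = [2:1]
  P = {1,2}:  v_{1} + v_{2} = 2·v_{4}  →  sig = [2:2]
  P = {1,3}:  v_{1} + v_{3} = 2·v_{6}  →  sig = [2:2]

Signatures (|P|; sorted positive RHS coefficients), sorted:
{ [2:] ×2,  [2:1] ×5,  [2:2] ×2 }


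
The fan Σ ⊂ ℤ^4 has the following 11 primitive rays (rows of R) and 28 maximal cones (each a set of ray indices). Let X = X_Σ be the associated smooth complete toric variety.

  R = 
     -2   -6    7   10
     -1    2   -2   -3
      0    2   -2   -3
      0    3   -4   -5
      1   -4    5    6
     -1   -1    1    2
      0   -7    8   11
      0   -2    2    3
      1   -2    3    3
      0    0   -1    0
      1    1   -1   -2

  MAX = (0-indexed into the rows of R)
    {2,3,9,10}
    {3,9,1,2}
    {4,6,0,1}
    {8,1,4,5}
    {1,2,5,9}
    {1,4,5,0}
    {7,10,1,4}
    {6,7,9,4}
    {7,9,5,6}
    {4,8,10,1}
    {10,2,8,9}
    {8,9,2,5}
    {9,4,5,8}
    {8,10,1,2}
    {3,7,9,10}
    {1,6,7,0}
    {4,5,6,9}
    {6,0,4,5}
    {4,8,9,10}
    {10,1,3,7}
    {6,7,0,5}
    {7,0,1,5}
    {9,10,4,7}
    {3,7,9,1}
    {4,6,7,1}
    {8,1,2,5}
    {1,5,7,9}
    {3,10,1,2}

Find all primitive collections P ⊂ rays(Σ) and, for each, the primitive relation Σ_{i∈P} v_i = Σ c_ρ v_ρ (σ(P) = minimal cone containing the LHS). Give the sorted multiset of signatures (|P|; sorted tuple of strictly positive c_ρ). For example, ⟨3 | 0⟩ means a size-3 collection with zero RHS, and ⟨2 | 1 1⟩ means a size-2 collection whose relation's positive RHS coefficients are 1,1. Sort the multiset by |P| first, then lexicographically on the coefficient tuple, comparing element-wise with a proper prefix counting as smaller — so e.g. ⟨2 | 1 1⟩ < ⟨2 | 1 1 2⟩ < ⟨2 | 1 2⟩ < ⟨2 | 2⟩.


The 23 primitive collections of Σ (r=11, n=4):

  {2,7}:  v_{2} + v_{7} = 0  so sig = ⟨2 | 0⟩
  {5,10}:  v_{5} + v_{10} = 0  so sig = ⟨2 | 0⟩
  {2,4}:  v_{2} + v_{4} = v_{8}  so sig = ⟨2 | 1⟩
  {3,8}:  v_{3} + v_{8} = v_{10}  so sig = ⟨2 | 1⟩
  {7,8}:  v_{7} + v_{8} = v_{4}  so sig = ⟨2 | 1⟩
  {0,10}:  v_{0} + v_{10} = v_{1} + v_{6}  so sig = ⟨2 | 1 1⟩
  {2,6}:  v_{2} + v_{6} = v_{4} + v_{5}  so sig = ⟨2 | 1 1⟩
  {3,4}:  v_{3} + v_{4} = v_{7} + v_{10}  so sig = ⟨2 | 1 1⟩
  {3,5}:  v_{3} + v_{5} = v_{1} + v_{9}  so sig = ⟨2 | 1 1⟩
  {6,10}:  v_{6} + v_{10} = v_{4} + v_{7}  so sig = ⟨2 | 1 1⟩
  {0,2}:  v_{0} + v_{2} = v_{1} + v_{4} + 2·v_{5}  so sig = ⟨2 | 1 1 2⟩
  {0,3}:  v_{0} + v_{3} = v_{1} + v_{5} + 2·v_{7}  so sig = ⟨2 | 1 1 2⟩
  {6,8}:  v_{6} + v_{8} = 2·v_{4} + v_{5}  so sig = ⟨2 | 1 2⟩
  {0,8}:  v_{0} + v_{8} = v_{1} + 2·v_{4} + 2·v_{5}  so sig = ⟨2 | 1 2 2⟩
  {3,6}:  v_{3} + v_{6} = 2·v_{7}  so sig = ⟨2 | 2⟩
  {0,9}:  v_{0} + v_{9} = 2·v_{5} + 2·v_{7}  so sig = ⟨2 | 2 2⟩
  {1,8,9}:  v_{1} + v_{8} + v_{9} = 0  so sig = ⟨3 | 0⟩
  {1,4,9}:  v_{1} + v_{4} + v_{9} = v_{7}  so sig = ⟨3 | 1⟩
  {1,5,6}:  v_{1} + v_{5} + v_{6} = v_{0}  so sig = ⟨3 | 1⟩
  {1,9,10}:  v_{1} + v_{9} + v_{10} = v_{3}  so sig = ⟨3 | 1⟩
  {4,5,7}:  v_{4} + v_{5} + v_{7} = v_{6}  so sig = ⟨3 | 1⟩
  {0,4,7}:  v_{0} + v_{4} + v_{7} = v_{1} + 2·v_{6}  so sig = ⟨3 | 1 2⟩
  {1,6,9}:  v_{1} + v_{6} + v_{9} = v_{5} + 2·v_{7}  so sig = ⟨3 | 1 2⟩

Sorted signature multiset PRS(X):
    |P|=2: 16 collections, coeffs (), (), (1), (1), (1), (1,1), (1,1), (1,1), (1,1), (1,1), (1,1,2), (1,1,2), (1,2), (1,2,2), (2), (2,2)
    |P|=3: 7 collections, coeffs (), (1), (1), (1), (1), (1,2), (1,2)


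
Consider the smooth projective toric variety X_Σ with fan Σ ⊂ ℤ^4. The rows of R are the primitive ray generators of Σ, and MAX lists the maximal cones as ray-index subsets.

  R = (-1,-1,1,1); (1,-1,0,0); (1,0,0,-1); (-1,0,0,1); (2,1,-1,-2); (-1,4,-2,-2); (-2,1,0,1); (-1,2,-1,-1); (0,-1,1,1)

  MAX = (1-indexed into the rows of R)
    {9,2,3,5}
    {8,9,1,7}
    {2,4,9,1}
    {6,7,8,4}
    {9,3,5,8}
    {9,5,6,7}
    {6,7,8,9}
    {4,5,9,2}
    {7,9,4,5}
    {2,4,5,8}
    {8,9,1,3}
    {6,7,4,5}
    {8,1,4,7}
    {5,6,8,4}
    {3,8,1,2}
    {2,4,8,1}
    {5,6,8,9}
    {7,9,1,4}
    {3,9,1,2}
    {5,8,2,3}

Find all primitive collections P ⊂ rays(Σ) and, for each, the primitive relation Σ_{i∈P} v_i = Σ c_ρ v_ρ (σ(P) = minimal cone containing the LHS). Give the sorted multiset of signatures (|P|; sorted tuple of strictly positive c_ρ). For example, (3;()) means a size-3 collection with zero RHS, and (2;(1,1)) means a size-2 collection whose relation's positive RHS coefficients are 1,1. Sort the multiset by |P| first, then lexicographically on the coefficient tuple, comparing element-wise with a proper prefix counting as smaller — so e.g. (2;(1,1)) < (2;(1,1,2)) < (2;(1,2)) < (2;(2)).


Primitive collections (11):

  P={3,4}:  v_{3} + v_{4} = 0  →  sig = (2;())
  P={1,5}:  v_{1} + v_{5} = v_{3}  →  sig = (2;(1))
  P={2,7}:  v_{2} + v_{7} = v_{4}  →  sig = (2;(1))
  P={3,7}:  v_{3} + v_{7} = v_{8} + v_{9}  →  sig = (2;(1,1))
  P={2,6}:  v_{2} + v_{6} = v_{4} + v_{5} + v_{8}  →  sig = (2;(1,1,1))
  P={3,6}:  v_{3} + v_{6} = v_{5} + 2·v_{8} + v_{9}  →  sig = (2;(1,1,2))
  P={1,6}:  v_{1} + v_{6} = 2·v_{8} + v_{9}  →  sig = (2;(1,2))
  P={2,8,9}:  v_{2} + v_{8} + v_{9} = 0  →  sig = (3;())
  P={4,8,9}:  v_{4} + v_{8} + v_{9} = v_{7}  →  sig = (3;(1))
  P={5,7,8}:  v_{5} + v_{7} + v_{8} = v_{6}  →  sig = (3;(1))
  P={4,6,9}:  v_{4} + v_{6} + v_{9} = v_{5} + 2·v_{7}  →  sig = (3;(1,2))

so the primitive-relation signature multiset is
[(2;()), (2;(1)), (2;(1)), (2;(1,1)), (2;(1,1,1)), (2;(1,1,2)), (2;(1,2)), (3;()), (3;(1)), (3;(1)), (3;(1,2))]


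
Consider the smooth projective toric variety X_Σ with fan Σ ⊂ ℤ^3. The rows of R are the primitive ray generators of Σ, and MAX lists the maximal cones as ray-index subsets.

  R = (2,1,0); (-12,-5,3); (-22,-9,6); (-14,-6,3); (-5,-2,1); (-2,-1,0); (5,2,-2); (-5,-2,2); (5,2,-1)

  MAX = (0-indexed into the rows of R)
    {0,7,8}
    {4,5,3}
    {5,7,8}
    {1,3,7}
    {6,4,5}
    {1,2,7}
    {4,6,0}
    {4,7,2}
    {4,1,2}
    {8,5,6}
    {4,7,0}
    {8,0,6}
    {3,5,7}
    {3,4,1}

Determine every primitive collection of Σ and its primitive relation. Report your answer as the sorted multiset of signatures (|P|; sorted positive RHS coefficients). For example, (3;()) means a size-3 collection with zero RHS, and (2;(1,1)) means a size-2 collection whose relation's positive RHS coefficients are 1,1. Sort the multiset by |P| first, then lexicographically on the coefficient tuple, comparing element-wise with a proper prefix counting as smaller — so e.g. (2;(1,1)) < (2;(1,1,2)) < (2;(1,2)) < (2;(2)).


Δ(Σ) — 9 vertices, 18 min non-faces:

  P = {0,5}:  v_{0} + v_{5} = 0 — sig = (2;())
  P = {4,8}:  v_{4} + v_{8} = 0 — sig = (2;())
  P = {6,7}:  v_{6} + v_{7} = 0 — sig = (2;())
  P = {0,3}:  v_{0} + v_{3} = v_{1} — sig = (2;(1))
  P = {1,5}:  v_{1} + v_{5} = v_{3} — sig = (2;(1))
  P = {0,1}:  v_{0} + v_{1} = v_{4} + v_{7} — sig = (2;(1,1))
  P = {1,6}:  v_{1} + v_{6} = v_{4} + v_{5} — sig = (2;(1,1))
  P = {1,8}:  v_{1} + v_{8} = v_{5} + v_{7} — sig = (2;(1,1))
  P = {2,6}:  v_{2} + v_{6} = v_{1} + v_{4} — sig = (2;(1,1))
  P = {2,8}:  v_{2} + v_{8} = v_{1} + v_{7} — sig = (2;(1,1))
  P = {3,6}:  v_{3} + v_{6} = v_{4} + 2·v_{5} — sig = (2;(1,2))
  P = {3,8}:  v_{3} + v_{8} = 2·v_{5} + v_{7} — sig = (2;(1,2))
  P = {2,5}:  v_{2} + v_{5} = 2·v_{1} — sig = (2;(2))
  P = {0,2}:  v_{0} + v_{2} = 2·v_{4} + 2·v_{7} — sig = (2;(2,2))
  P = {2,3}:  v_{2} + v_{3} = 3·v_{1} — sig = (2;(3))
  P = {1,4,7}:  v_{1} + v_{4} + v_{7} = v_{2} — sig = (3;(1))
  P = {4,5,7}:  v_{4} + v_{5} + v_{7} = v_{1} — sig = (3;(1))
  P = {3,4,7}:  v_{3} + v_{4} + v_{7} = 2·v_{1} — sig = (3;(2))

Signatures (|P|; sorted positive RHS coefficients), sorted:
    (2;())
    (2;())
    (2;())
    (2;(1))
    (2;(1))
    (2;(1,1))
    (2;(1,1))
    (2;(1,1))
    (2;(1,1))
    (2;(1,1))
    (2;(1,2))
    (2;(1,2))
    (2;(2))
    (2;(2,2))
    (2;(3))
    (3;(1))
    (3;(1))
    (3;(2))


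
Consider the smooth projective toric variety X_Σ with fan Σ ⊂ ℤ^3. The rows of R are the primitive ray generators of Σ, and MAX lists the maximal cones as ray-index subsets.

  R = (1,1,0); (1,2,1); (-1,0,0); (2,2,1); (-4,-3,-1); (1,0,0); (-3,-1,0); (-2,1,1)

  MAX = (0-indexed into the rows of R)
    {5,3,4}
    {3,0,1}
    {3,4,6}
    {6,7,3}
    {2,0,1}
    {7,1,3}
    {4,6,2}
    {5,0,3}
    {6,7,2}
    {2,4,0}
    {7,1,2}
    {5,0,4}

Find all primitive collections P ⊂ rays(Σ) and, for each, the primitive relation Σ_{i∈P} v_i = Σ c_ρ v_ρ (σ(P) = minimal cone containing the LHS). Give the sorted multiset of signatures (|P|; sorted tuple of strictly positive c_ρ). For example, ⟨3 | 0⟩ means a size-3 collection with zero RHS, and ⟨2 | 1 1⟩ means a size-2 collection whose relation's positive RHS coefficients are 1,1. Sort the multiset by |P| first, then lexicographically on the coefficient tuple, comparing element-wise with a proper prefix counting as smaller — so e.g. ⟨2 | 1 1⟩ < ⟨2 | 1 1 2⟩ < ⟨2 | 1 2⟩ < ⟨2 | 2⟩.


Minimal non-faces — 11 found among 8 rays, 12 max cones:

  • {2,5}:  v_{2} + v_{5} = 0 ; sig = ⟨2 | 0⟩
  • {1,4}:  v_{1} + v_{4} = v_{6} ; sig = ⟨2 | 1⟩
  • {1,5}:  v_{1} + v_{5} = v_{3} ; sig = ⟨2 | 1⟩
  • {1,6}:  v_{1} + v_{6} = v_{7} ; sig = ⟨2 | 1⟩
  • {2,3}:  v_{2} + v_{3} = v_{1} ; sig = ⟨2 | 1⟩
  • {5,6}:  v_{5} + v_{6} = v_{3} + v_{4} ; sig = ⟨2 | 1 1⟩
  • {5,7}:  v_{5} + v_{7} = v_{3} + v_{6} ; sig = ⟨2 | 1 1⟩
  • {0,7}:  v_{0} + v_{7} = v_{1} + 2·v_{2} ; sig = ⟨2 | 1 2⟩
  • {0,6}:  v_{0} + v_{6} = 2·v_{2} ; sig = ⟨2 | 2⟩
  • {4,7}:  v_{4} + v_{7} = 2·v_{6} ; sig = ⟨2 | 2⟩
  • {0,3,4}:  v_{0} + v_{3} + v_{4} = v_{2} ; sig = ⟨3 | 1⟩

Signatures (|P|; sorted positive RHS coefficients), sorted:
    ⟨2 | 0⟩
    ⟨2 | 1⟩
    ⟨2 | 1⟩
    ⟨2 | 1⟩
    ⟨2 | 1⟩
    ⟨2 | 1 1⟩
    ⟨2 | 1 1⟩
    ⟨2 | 1 2⟩
    ⟨2 | 2⟩
    ⟨2 | 2⟩
    ⟨3 | 1⟩


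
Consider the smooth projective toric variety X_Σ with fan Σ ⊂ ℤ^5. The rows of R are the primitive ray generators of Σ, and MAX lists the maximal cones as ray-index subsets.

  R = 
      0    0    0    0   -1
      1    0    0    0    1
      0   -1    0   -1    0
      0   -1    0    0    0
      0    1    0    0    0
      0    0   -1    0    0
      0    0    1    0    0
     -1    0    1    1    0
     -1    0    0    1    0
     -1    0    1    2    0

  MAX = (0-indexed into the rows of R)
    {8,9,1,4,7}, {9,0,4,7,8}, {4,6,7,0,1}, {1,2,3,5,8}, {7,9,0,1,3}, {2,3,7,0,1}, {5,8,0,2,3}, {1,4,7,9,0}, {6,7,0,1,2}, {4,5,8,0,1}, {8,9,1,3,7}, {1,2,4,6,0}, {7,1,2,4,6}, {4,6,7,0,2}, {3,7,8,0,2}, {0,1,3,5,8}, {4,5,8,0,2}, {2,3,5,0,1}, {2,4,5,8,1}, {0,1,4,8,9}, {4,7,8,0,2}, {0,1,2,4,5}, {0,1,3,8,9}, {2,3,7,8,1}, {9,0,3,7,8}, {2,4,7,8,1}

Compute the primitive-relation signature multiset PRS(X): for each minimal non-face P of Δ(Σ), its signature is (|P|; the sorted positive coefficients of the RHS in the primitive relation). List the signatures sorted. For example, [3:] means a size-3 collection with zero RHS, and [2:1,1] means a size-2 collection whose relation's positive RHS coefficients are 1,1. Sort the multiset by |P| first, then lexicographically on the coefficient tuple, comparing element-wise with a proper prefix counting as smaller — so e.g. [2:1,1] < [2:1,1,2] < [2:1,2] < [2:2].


|primitive collections| = 11. Relations:

  {3,4}:  v_{3} + v_{4} = 0 ; sig = [2:]
  {5,6}:  v_{5} + v_{6} = 0 ; sig = [2:]
  {5,7}:  v_{5} + v_{7} = v_{8} ; sig = [2:1]
  {6,8}:  v_{6} + v_{8} = v_{7} ; sig = [2:1]
  {2,9}:  v_{2} + v_{9} = v_{3} + v_{7} ; sig = [2:1,1]
  {3,6}:  v_{3} + v_{6} = v_{0} + v_{1} + v_{2} + v_{7} ; sig = [2:1,1,1,1]
  {5,9}:  v_{5} + v_{9} = v_{0} + v_{1} + 2·v_{8} ; sig = [2:1,1,2]
  {6,9}:  v_{6} + v_{9} = v_{0} + v_{1} + 2·v_{7} ; sig = [2:1,1,2]
  {0,1,2,8}:  v_{0} + v_{1} + v_{2} + v_{8} = v_{3} ; sig = [4:1]
  {0,1,7,8}:  v_{0} + v_{1} + v_{7} + v_{8} = v_{9} ; sig = [4:1]
  {0,1,2,4,7}:  v_{0} + v_{1} + v_{2} + v_{4} + v_{7} = v_{6} ; sig = [5:1]

Hence PRS(X_Σ) =
    [2:]
    [2:]
    [2:1]
    [2:1]
    [2:1,1]
    [2:1,1,1,1]
    [2:1,1,2]
    [2:1,1,2]
    [4:1]
    [4:1]
    [5:1]


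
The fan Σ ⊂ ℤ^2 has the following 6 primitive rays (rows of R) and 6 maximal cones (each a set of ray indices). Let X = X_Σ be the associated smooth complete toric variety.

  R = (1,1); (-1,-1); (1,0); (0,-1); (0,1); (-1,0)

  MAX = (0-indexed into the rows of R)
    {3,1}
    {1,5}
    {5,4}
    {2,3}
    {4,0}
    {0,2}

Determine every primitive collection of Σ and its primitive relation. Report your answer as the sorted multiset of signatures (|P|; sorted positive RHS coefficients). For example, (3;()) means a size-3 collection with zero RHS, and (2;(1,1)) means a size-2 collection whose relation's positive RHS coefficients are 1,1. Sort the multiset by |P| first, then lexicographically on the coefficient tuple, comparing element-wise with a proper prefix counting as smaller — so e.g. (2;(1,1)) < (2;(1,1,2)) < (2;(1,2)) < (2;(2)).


9 minimal non-faces of Δ(Σ) (on 6 rays):

  P={0,1}:  v_{0} + v_{1} = 0 ; sig = (2;())
  P={2,5}:  v_{2} + v_{5} = 0 ; sig = (2;())
  P={3,4}:  v_{3} + v_{4} = 0 ; sig = (2;())
  P={0,3}:  v_{0} + v_{3} = v_{2} ; sig = (2;(1))
  P={0,5}:  v_{0} + v_{5} = v_{4} ; sig = (2;(1))
  P={1,2}:  v_{1} + v_{2} = v_{3} ; sig = (2;(1))
  P={1,4}:  v_{1} + v_{4} = v_{5} ; sig = (2;(1))
  P={2,4}:  v_{2} + v_{4} = v_{0} ; sig = (2;(1))
  P={3,5}:  v_{3} + v_{5} = v_{1} ; sig = (2;(1))

so the primitive-relation signature multiset is
    (2;())
    (2;())
    (2;())
    (2;(1))
    (2;(1))
    (2;(1))
    (2;(1))
    (2;(1))
    (2;(1))
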